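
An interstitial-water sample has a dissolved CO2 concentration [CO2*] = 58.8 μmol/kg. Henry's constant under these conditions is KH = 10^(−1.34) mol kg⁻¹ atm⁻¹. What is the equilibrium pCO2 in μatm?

KH = 10^(−1.34) = 4.571×10^-2 mol kg⁻¹ atm⁻¹
pCO2 = [CO2*]/KH = 58.8×10^-6 / 4.571×10^-2 = 1.29×10^-3 atm = 1290 μatm

pCO2 = 1290 μatm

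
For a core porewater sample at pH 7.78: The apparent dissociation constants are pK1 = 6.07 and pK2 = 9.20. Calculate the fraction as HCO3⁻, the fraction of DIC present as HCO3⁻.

α₁ = 1 / (1 + [H⁺]/K1 + K2/[H⁺]) = 1 / (1 + 10^-1.71 + 10^-1.42)
   = 1 / (1 + 0.019498 + 0.038019) = 1/1.0575 = 0.9456

α₁ = 0.946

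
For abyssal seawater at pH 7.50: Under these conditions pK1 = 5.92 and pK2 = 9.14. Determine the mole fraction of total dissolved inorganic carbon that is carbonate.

α₂ = 0.0218

α₂ = 1 / (1 + [H⁺]/K2 + [H⁺]²/(K1K2)) = 1 / (1 + 10^+1.64 + 10^+0.06)
   = 1 / (1 + 43.652 + 1.1482) = 1/45.800 = 0.02183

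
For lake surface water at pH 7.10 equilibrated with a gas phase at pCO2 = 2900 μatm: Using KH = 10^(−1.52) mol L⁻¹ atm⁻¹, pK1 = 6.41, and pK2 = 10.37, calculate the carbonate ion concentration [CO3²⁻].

[CO2*] = KH · pCO2 = 10^(−1.52) × 2900×10^-6 = 8.758×10^-5 mol/L
α₀ = 1/(1 + K1/[H⁺] + K1K2/[H⁺]²) = 1/(1 + 10^+0.69 + 10^-2.58) = 0.1695
DIC = [CO2*]/α₀ = 8.758×10^-5 / 0.1695 = 0.5168 mmol/L
[CO3²⁻] = α₂·DIC; α₂ = 0.0004458, so [CO3²⁻] = 0.0004458 × 0.5168 = 0.000230 mmol/L = 0.230 μmol/L

[CO3²⁻] = 0.230 μmol/L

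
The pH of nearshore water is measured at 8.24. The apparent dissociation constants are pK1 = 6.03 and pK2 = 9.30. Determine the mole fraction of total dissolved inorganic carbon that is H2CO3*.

α₀ = 1 / (1 + K1/[H⁺] + K1K2/[H⁺]²) = 1 / (1 + 10^+2.21 + 10^+1.15)
   = 1 / (1 + 162.18 + 14.125) = 1/177.31 = 0.005640

α₀ = 0.00564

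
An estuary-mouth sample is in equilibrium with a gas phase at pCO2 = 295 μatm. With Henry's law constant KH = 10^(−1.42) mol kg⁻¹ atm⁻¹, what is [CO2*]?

[CO2*] = 11.2 μmol/kg

KH = 10^(−1.42) = 3.802×10^-2 mol kg⁻¹ atm⁻¹
[CO2*] = KH · pCO2 = 3.802×10^-2 × 295×10^-6 atm = 1.12×10^-5 mol/kg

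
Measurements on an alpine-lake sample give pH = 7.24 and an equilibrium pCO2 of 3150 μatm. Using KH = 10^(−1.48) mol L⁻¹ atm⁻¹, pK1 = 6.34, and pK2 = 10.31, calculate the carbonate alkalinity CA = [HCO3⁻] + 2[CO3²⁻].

CA = 0.830 mmol/L

[CO2*] = KH · pCO2 = 10^(−1.48) × 3150×10^-6 = 1.043×10^-4 mol/L
α₀ = 1/(1 + K1/[H⁺] + K1K2/[H⁺]²) = 1/(1 + 10^+0.90 + 10^-2.17) = 0.1117
DIC = [CO2*]/α₀ = 1.043×10^-4 / 0.1117 = 0.9335 mmol/L
CA = (α₁ + 2α₂)·DIC = (0.8875 + 2×0.0007554) × 0.9335 = 0.830 mmol/L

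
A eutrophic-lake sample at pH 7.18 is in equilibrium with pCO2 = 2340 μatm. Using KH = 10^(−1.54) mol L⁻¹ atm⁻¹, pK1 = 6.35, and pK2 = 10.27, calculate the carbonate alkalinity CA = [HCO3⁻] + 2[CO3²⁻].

[CO2*] = KH · pCO2 = 10^(−1.54) × 2340×10^-6 = 6.749×10^-5 mol/L
α₀ = 1/(1 + K1/[H⁺] + K1K2/[H⁺]²) = 1/(1 + 10^+0.83 + 10^-2.26) = 0.1288
DIC = [CO2*]/α₀ = 6.749×10^-5 / 0.1288 = 0.5241 mmol/L
CA = (α₁ + 2α₂)·DIC = (0.8705 + 2×0.0007076) × 0.5241 = 0.457 mmol/L

CA = 0.457 mmol/L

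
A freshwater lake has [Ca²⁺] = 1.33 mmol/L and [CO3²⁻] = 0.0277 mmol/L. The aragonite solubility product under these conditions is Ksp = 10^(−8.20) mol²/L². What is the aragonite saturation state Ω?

Ksp = 10^(−8.20) = 6.310×10^-9
Ω = [Ca²⁺][CO3²⁻]/Ksp = (1.33×10^-3)(0.0277×10^-3) / 6.310×10^-9 = 5.84

Ω = 5.84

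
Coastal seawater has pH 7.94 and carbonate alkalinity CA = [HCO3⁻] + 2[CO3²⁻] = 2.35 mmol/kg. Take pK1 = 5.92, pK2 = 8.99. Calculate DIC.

CA = [HCO3⁻] + 2[CO3²⁻] = (α₁ + 2α₂)·DIC
At pH 7.94: [H⁺]/K1 = 10^-2.02 = 0.0095499, K2/[H⁺] = 10^-1.05 = 0.089125
α₁ = 1/(1 + 0.0095499 + 0.089125) = 1/1.0987 = 0.9102; α₂ = α₁·K2/[H⁺] = 0.08112
α₁ + 2α₂ = 1.0724
DIC = CA / (α₁ + 2α₂) = 2.35 / 1.0724 = 2.19 mmol/kg

DIC = 2.19 mmol/kg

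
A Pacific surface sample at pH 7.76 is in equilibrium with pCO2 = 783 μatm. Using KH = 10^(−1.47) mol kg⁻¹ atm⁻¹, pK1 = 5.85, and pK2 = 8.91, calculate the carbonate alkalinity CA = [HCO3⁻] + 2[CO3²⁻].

[CO2*] = KH · pCO2 = 10^(−1.47) × 783×10^-6 = 2.653×10^-5 mol/kg
α₀ = 1/(1 + K1/[H⁺] + K1K2/[H⁺]²) = 1/(1 + 10^+1.91 + 10^+0.76) = 0.01136
DIC = [CO2*]/α₀ = 2.653×10^-5 / 0.01136 = 2.336 mmol/kg
CA = (α₁ + 2α₂)·DIC = (0.9233 + 2×0.06536) × 2.336 = 2.46 mmol/kg

CA = 2.46 mmol/kg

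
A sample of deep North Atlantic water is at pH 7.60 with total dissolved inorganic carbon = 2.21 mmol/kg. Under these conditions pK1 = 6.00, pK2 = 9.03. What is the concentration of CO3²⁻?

[CO3²⁻] = 0.0773 mmol/kg

α₂ = 1 / (1 + [H⁺]/K2 + [H⁺]²/(K1K2)) = 1 / (1 + 10^+1.43 + 10^-0.17)
   = 1 / (1 + 26.915 + 0.67608) = 1/28.591 = 0.03498
[CO3²⁻] = α₂ × DIC = 0.03498 × 2.21 = 0.0773 mmol/kg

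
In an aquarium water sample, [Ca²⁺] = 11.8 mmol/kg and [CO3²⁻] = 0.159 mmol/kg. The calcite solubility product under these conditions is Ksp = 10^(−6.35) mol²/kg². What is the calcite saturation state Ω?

Ω = 4.20

Ksp = 10^(−6.35) = 4.467×10^-7
Ω = [Ca²⁺][CO3²⁻]/Ksp = (11.8×10^-3)(0.159×10^-3) / 4.467×10^-7 = 4.20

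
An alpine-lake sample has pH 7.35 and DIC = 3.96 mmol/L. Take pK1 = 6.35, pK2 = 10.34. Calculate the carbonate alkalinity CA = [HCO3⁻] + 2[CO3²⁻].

CA = 3.60 mmol/L

CA = [HCO3⁻] + 2[CO3²⁻] = (α₁ + 2α₂)·DIC
At pH 7.35: [H⁺]/K1 = 10^-1.00 = 0.10000, K2/[H⁺] = 10^-2.99 = 0.0010233
α₁ = 1/(1 + 0.10000 + 0.0010233) = 1/1.1010 = 0.9082; α₂ = α₁·K2/[H⁺] = 0.0009294
α₁ + 2α₂ = 0.9101
CA = 0.9101 × 3.96 = 3.60 mmol/L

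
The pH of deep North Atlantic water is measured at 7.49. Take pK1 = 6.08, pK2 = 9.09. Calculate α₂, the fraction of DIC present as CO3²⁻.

α₂ = 1 / (1 + [H⁺]/K2 + [H⁺]²/(K1K2)) = 1 / (1 + 10^+1.60 + 10^+0.19)
   = 1 / (1 + 39.811 + 1.5488) = 1/42.360 = 0.02361

α₂ = 0.0236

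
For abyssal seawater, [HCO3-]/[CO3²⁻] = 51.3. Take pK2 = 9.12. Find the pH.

From K2 = [H⁺][CO3²⁻]/[HCO3-]:  pH = pK2 − log₁₀([HCO3-]/[CO3²⁻])
log₁₀(51.3) = +1.710
pH = 9.12 − (+1.710) = 7.41

pH = 7.41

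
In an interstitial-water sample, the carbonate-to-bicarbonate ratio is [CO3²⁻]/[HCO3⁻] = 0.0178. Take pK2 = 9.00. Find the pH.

From K2 = [H⁺][CO3²⁻]/[HCO3⁻]:  pH = pK2 + log₁₀([CO3²⁻]/[HCO3⁻])
log₁₀(0.0178) = -1.750
pH = 9.00 + (-1.750) = 7.25

pH = 7.25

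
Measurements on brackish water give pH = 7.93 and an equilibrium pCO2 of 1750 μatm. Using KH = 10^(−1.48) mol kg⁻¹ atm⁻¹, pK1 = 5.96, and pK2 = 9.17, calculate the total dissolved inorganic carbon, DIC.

[CO2*] = KH · pCO2 = 10^(−1.48) × 1750×10^-6 = 5.795×10^-5 mol/kg
α₀ = 1/(1 + K1/[H⁺] + K1K2/[H⁺]²) = 1/(1 + 10^+1.97 + 10^+0.73) = 0.01003
DIC = [CO2*]/α₀ = 5.795×10^-5 / 0.01003 = 5.78 mmol/kg

DIC = 5.78 mmol/kg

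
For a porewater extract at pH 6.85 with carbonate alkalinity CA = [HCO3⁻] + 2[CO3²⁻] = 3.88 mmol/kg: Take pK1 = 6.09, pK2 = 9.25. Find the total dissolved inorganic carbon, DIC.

CA = [HCO3⁻] + 2[CO3²⁻] = (α₁ + 2α₂)·DIC
At pH 6.85: [H⁺]/K1 = 10^-0.76 = 0.17378, K2/[H⁺] = 10^-2.40 = 0.0039811
α₁ = 1/(1 + 0.17378 + 0.0039811) = 1/1.1778 = 0.8491; α₂ = α₁·K2/[H⁺] = 0.003380
α₁ + 2α₂ = 0.8558
DIC = CA / (α₁ + 2α₂) = 3.88 / 0.8558 = 4.53 mmol/kg

DIC = 4.53 mmol/kg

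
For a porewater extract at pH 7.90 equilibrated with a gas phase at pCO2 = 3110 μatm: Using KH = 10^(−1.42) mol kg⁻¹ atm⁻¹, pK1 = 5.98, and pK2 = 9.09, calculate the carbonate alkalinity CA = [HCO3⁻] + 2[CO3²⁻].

[CO2*] = KH · pCO2 = 10^(−1.42) × 3110×10^-6 = 1.182×10^-4 mol/kg
α₀ = 1/(1 + K1/[H⁺] + K1K2/[H⁺]²) = 1/(1 + 10^+1.92 + 10^+0.73) = 0.01117
DIC = [CO2*]/α₀ = 1.182×10^-4 / 0.01117 = 10.59 mmol/kg
CA = (α₁ + 2α₂)·DIC = (0.9289 + 2×0.05997) × 10.59 = 11.1 mmol/kg

CA = 11.1 mmol/kg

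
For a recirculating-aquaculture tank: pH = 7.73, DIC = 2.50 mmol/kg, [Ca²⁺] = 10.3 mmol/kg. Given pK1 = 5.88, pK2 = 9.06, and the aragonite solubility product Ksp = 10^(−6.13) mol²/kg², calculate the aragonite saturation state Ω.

α₂ = 1 / (1 + [H⁺]/K2 + [H⁺]²/(K1K2)) = 1 / (1 + 10^+1.33 + 10^-0.52)
   = 1 / (1 + 21.380 + 0.30200) = 1/22.682 = 0.04409
[CO3²⁻] = α₂ × DIC = 0.04409 × 2.50 = 0.1102 mmol/kg
Ksp = 10^(−6.13) = 7.413×10^-7
Ω = [Ca²⁺][CO3²⁻]/Ksp = (10.3×10^-3)(1.102×10^-4) / 7.413×10^-7 = 1.53

Ω = 1.53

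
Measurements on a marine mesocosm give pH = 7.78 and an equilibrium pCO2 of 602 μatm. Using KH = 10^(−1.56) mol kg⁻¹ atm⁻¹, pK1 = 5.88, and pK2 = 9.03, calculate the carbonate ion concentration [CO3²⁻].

[CO2*] = KH · pCO2 = 10^(−1.56) × 602×10^-6 = 1.658×10^-5 mol/kg
α₀ = 1/(1 + K1/[H⁺] + K1K2/[H⁺]²) = 1/(1 + 10^+1.90 + 10^+0.65) = 0.01178
DIC = [CO2*]/α₀ = 1.658×10^-5 / 0.01178 = 1.408 mmol/kg
[CO3²⁻] = α₂·DIC; α₂ = 0.05261, so [CO3²⁻] = 0.05261 × 1.408 = 0.0741 mmol/kg

[CO3²⁻] = 0.0741 mmol/kg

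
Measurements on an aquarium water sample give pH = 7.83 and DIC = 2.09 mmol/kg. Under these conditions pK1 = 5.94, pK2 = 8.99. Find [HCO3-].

[HCO3⁻] = 1.93 mmol/kg

α₁ = 1 / (1 + [H⁺]/K1 + K2/[H⁺]) = 1 / (1 + 10^-1.89 + 10^-1.16)
   = 1 / (1 + 0.012882 + 0.069183) = 1/1.0821 = 0.9242
[HCO3⁻] = α₁ × DIC = 0.9242 × 2.09 = 1.93 mmol/kg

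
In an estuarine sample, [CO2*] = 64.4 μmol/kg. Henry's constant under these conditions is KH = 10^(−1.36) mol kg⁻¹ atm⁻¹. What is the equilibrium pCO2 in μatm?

pCO2 = 1480 μatm

KH = 10^(−1.36) = 4.365×10^-2 mol kg⁻¹ atm⁻¹
pCO2 = [CO2*]/KH = 64.4×10^-6 / 4.365×10^-2 = 1.48×10^-3 atm = 1480 μatm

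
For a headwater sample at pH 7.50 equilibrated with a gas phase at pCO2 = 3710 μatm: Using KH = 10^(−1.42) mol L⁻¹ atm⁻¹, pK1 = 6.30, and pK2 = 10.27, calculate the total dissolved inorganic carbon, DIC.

DIC = 2.38 mmol/L

[CO2*] = KH · pCO2 = 10^(−1.42) × 3710×10^-6 = 1.411×10^-4 mol/L
α₀ = 1/(1 + K1/[H⁺] + K1K2/[H⁺]²) = 1/(1 + 10^+1.20 + 10^-1.57) = 0.05926
DIC = [CO2*]/α₀ = 1.411×10^-4 / 0.05926 = 2.38 mmol/L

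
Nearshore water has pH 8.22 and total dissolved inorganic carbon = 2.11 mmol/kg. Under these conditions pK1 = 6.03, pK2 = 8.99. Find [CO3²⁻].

[CO3²⁻] = 0.305 mmol/kg

α₂ = 1 / (1 + [H⁺]/K2 + [H⁺]²/(K1K2)) = 1 / (1 + 10^+0.77 + 10^-1.42)
   = 1 / (1 + 5.8884 + 0.038019) = 1/6.9265 = 0.1444
[CO3²⁻] = α₂ × DIC = 0.1444 × 2.11 = 0.305 mmol/kg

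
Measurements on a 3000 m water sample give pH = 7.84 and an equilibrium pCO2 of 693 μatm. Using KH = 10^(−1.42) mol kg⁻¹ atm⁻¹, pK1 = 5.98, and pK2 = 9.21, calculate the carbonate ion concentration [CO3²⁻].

[CO3²⁻] = 0.0814 mmol/kg

[CO2*] = KH · pCO2 = 10^(−1.42) × 693×10^-6 = 2.635×10^-5 mol/kg
α₀ = 1/(1 + K1/[H⁺] + K1K2/[H⁺]²) = 1/(1 + 10^+1.86 + 10^+0.49) = 0.01307
DIC = [CO2*]/α₀ = 2.635×10^-5 / 0.01307 = 2.016 mmol/kg
[CO3²⁻] = α₂·DIC; α₂ = 0.04038, so [CO3²⁻] = 0.04038 × 2.016 = 0.0814 mmol/kg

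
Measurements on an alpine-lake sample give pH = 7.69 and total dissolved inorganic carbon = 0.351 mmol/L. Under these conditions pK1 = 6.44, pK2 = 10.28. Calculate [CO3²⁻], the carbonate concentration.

[CO3²⁻] = 0.852 μmol/L

α₂ = 1 / (1 + [H⁺]/K2 + [H⁺]²/(K1K2)) = 1 / (1 + 10^+2.59 + 10^+1.34)
   = 1 / (1 + 389.05 + 21.878) = 1/411.92 = 0.002428
[CO3²⁻] = α₂ × DIC = 0.002428 × 0.351 = 0.000852 mmol/L = 0.852 μmol/L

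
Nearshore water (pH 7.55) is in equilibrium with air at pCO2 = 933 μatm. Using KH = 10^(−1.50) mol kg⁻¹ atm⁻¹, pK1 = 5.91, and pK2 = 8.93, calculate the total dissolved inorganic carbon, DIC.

[CO2*] = KH · pCO2 = 10^(−1.50) × 933×10^-6 = 2.950×10^-5 mol/kg
α₀ = 1/(1 + K1/[H⁺] + K1K2/[H⁺]²) = 1/(1 + 10^+1.64 + 10^+0.26) = 0.02152
DIC = [CO2*]/α₀ = 2.950×10^-5 / 0.02152 = 1.37 mmol/kg

DIC = 1.37 mmol/kg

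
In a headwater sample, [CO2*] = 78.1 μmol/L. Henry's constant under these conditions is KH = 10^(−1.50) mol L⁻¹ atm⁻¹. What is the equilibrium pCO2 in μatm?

pCO2 = 2470 μatm

KH = 10^(−1.50) = 3.162×10^-2 mol L⁻¹ atm⁻¹
pCO2 = [CO2*]/KH = 78.1×10^-6 / 3.162×10^-2 = 2.47×10^-3 atm = 2470 μatm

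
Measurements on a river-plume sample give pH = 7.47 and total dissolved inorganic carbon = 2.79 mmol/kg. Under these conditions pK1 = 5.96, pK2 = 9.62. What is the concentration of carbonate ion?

[CO3²⁻] = 19.0 μmol/kg

α₂ = 1 / (1 + [H⁺]/K2 + [H⁺]²/(K1K2)) = 1 / (1 + 10^+2.15 + 10^+0.64)
   = 1 / (1 + 141.25 + 4.3652) = 1/146.62 = 0.006820
[CO3²⁻] = α₂ × DIC = 0.006820 × 2.79 = 0.0190 mmol/kg = 19.0 μmol/kg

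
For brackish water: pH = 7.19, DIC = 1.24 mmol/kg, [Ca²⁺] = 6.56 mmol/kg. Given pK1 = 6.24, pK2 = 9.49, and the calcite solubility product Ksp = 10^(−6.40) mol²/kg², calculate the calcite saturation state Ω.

Ω = 0.0917

α₂ = 1 / (1 + [H⁺]/K2 + [H⁺]²/(K1K2)) = 1 / (1 + 10^+2.30 + 10^+1.35)
   = 1 / (1 + 199.53 + 22.387) = 1/222.91 = 0.004486
[CO3²⁻] = α₂ × DIC = 0.004486 × 1.24 = 0.005563 mmol/kg = 5.563 μmol/kg
Ksp = 10^(−6.40) = 3.981×10^-7
Ω = [Ca²⁺][CO3²⁻]/Ksp = (6.56×10^-3)(5.563×10^-6) / 3.981×10^-7 = 0.0917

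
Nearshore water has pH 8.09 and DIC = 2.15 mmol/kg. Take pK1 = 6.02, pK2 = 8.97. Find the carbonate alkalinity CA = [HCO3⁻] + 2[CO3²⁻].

CA = [HCO3⁻] + 2[CO3²⁻] = (α₁ + 2α₂)·DIC
At pH 8.09: [H⁺]/K1 = 10^-2.07 = 0.0085114, K2/[H⁺] = 10^-0.88 = 0.13183
α₁ = 1/(1 + 0.0085114 + 0.13183) = 1/1.1403 = 0.8769; α₂ = α₁·K2/[H⁺] = 0.1156
α₁ + 2α₂ = 1.1081
CA = 1.1081 × 2.15 = 2.38 mmol/kg

CA = 2.38 mmol/kg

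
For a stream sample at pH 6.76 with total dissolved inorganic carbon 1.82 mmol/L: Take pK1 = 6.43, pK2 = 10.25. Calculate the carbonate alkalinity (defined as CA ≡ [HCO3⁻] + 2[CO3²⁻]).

CA = 1.24 mmol/L

CA = [HCO3⁻] + 2[CO3²⁻] = (α₁ + 2α₂)·DIC
At pH 6.76: [H⁺]/K1 = 10^-0.33 = 0.46774, K2/[H⁺] = 10^-3.49 = 0.00032359
α₁ = 1/(1 + 0.46774 + 0.00032359) = 1/1.4681 = 0.6812; α₂ = α₁·K2/[H⁺] = 0.0002204
α₁ + 2α₂ = 0.6816
CA = 0.6816 × 1.82 = 1.24 mmol/L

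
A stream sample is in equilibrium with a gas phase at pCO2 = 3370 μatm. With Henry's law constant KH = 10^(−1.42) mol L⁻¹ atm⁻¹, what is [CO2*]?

KH = 10^(−1.42) = 3.802×10^-2 mol L⁻¹ atm⁻¹
[CO2*] = KH · pCO2 = 3.802×10^-2 × 3370×10^-6 atm = 1.28×10^-4 mol/L

[CO2*] = 128 μmol/L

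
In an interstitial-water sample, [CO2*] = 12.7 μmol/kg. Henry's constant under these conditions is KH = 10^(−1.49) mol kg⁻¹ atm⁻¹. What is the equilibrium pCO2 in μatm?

pCO2 = 392 μatm

KH = 10^(−1.49) = 3.236×10^-2 mol kg⁻¹ atm⁻¹
pCO2 = [CO2*]/KH = 12.7×10^-6 / 3.236×10^-2 = 3.92×10^-4 atm = 392 μatm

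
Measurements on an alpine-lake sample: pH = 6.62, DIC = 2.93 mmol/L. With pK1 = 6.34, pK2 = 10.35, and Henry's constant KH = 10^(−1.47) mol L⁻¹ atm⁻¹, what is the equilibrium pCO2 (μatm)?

α₀ = 1 / (1 + K1/[H⁺] + K1K2/[H⁺]²) = 1 / (1 + 10^+0.28 + 10^-3.45)
   = 1 / (1 + 1.9055 + 0.00035481) = 1/2.9058 = 0.3441
[CO2*] = α₀ × DIC = 0.3441 × 2.93 = 1.008 mmol/L
pCO2 = [CO2*]/KH = 1.008×10^-3 / 3.388×10^-2 = 2.98×10^4 μatm

pCO2 = 2.98×10^4 μatm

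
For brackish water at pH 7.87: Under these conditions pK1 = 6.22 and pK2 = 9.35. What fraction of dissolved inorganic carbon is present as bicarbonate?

α₁ = 1 / (1 + [H⁺]/K1 + K2/[H⁺]) = 1 / (1 + 10^-1.65 + 10^-1.48)
   = 1 / (1 + 0.022387 + 0.033113) = 1/1.0555 = 0.9474

α₁ = 0.947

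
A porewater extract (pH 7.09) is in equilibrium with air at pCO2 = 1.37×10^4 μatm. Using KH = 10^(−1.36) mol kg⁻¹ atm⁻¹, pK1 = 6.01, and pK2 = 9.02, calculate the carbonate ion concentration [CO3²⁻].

[CO2*] = KH · pCO2 = 10^(−1.36) × 1.37×10^4×10^-6 = 5.980×10^-4 mol/kg
α₀ = 1/(1 + K1/[H⁺] + K1K2/[H⁺]²) = 1/(1 + 10^+1.08 + 10^-0.85) = 0.07597
DIC = [CO2*]/α₀ = 5.980×10^-4 / 0.07597 = 7.872 mmol/kg
[CO3²⁻] = α₂·DIC; α₂ = 0.01073, so [CO3²⁻] = 0.01073 × 7.872 = 0.0845 mmol/kg

[CO3²⁻] = 0.0845 mmol/kg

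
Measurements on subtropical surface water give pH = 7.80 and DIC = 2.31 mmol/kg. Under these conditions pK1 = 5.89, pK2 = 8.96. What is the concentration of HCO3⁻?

[HCO3⁻] = 2.14 mmol/kg

α₁ = 1 / (1 + [H⁺]/K1 + K2/[H⁺]) = 1 / (1 + 10^-1.91 + 10^-1.16)
   = 1 / (1 + 0.012303 + 0.069183) = 1/1.0815 = 0.9247
[HCO3⁻] = α₁ × DIC = 0.9247 × 2.31 = 2.14 mmol/kg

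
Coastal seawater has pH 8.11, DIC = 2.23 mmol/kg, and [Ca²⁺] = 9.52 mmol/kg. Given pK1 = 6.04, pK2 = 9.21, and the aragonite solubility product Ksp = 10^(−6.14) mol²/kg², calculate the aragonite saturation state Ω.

Ω = 2.14

α₂ = 1 / (1 + [H⁺]/K2 + [H⁺]²/(K1K2)) = 1 / (1 + 10^+1.10 + 10^-0.97)
   = 1 / (1 + 12.589 + 0.10715) = 1/13.696 = 0.07301
[CO3²⁻] = α₂ × DIC = 0.07301 × 2.23 = 0.1628 mmol/kg
Ksp = 10^(−6.14) = 7.244×10^-7
Ω = [Ca²⁺][CO3²⁻]/Ksp = (9.52×10^-3)(1.628×10^-4) / 7.244×10^-7 = 2.14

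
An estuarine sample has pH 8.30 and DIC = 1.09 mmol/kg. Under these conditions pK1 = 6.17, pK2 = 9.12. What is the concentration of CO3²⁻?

α₂ = 1 / (1 + [H⁺]/K2 + [H⁺]²/(K1K2)) = 1 / (1 + 10^+0.82 + 10^-1.31)
   = 1 / (1 + 6.6069 + 0.048978) = 1/7.6559 = 0.1306
[CO3²⁻] = α₂ × DIC = 0.1306 × 1.09 = 0.142 mmol/kg

[CO3²⁻] = 0.142 mmol/kg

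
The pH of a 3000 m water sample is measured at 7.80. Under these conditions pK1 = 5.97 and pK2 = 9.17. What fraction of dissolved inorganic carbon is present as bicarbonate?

α₁ = 0.946

α₁ = 1 / (1 + [H⁺]/K1 + K2/[H⁺]) = 1 / (1 + 10^-1.83 + 10^-1.37)
   = 1 / (1 + 0.014791 + 0.042658) = 1/1.0574 = 0.9457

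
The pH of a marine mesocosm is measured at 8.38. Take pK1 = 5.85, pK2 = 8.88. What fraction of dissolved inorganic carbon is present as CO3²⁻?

α₂ = 1 / (1 + [H⁺]/K2 + [H⁺]²/(K1K2)) = 1 / (1 + 10^+0.50 + 10^-2.03)
   = 1 / (1 + 3.1623 + 0.0093325) = 1/4.1716 = 0.2397

α₂ = 0.240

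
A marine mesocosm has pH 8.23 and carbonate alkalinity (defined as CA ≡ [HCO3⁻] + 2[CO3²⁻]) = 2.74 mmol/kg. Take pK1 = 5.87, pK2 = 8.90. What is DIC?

DIC = 2.34 mmol/kg

CA = [HCO3⁻] + 2[CO3²⁻] = (α₁ + 2α₂)·DIC
At pH 8.23: [H⁺]/K1 = 10^-2.36 = 0.0043652, K2/[H⁺] = 10^-0.67 = 0.21380
α₁ = 1/(1 + 0.0043652 + 0.21380) = 1/1.2182 = 0.8209; α₂ = α₁·K2/[H⁺] = 0.1755
α₁ + 2α₂ = 1.1719
DIC = CA / (α₁ + 2α₂) = 2.74 / 1.1719 = 2.34 mmol/kg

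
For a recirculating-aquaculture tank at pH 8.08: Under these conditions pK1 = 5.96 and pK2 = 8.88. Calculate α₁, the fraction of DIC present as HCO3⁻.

α₁ = 1 / (1 + [H⁺]/K1 + K2/[H⁺]) = 1 / (1 + 10^-2.12 + 10^-0.80)
   = 1 / (1 + 0.0075858 + 0.15849) = 1/1.1661 = 0.8576

α₁ = 0.858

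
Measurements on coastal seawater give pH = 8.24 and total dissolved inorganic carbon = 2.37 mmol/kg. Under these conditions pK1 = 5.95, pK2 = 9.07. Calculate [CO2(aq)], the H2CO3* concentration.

[CO2*] = 10.5 μmol/kg

α₀ = 1 / (1 + K1/[H⁺] + K1K2/[H⁺]²) = 1 / (1 + 10^+2.29 + 10^+1.46)
   = 1 / (1 + 194.98 + 28.840) = 1/224.82 = 0.004448
[CO2*] = α₀ × DIC = 0.004448 × 2.37 = 0.0105 mmol/kg = 10.5 μmol/kg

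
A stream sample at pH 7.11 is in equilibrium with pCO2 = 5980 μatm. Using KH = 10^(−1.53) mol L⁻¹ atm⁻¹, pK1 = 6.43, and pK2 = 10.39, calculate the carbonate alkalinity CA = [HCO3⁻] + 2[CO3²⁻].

CA = 0.846 mmol/L

[CO2*] = KH · pCO2 = 10^(−1.53) × 5980×10^-6 = 1.765×10^-4 mol/L
α₀ = 1/(1 + K1/[H⁺] + K1K2/[H⁺]²) = 1/(1 + 10^+0.68 + 10^-2.60) = 0.1727
DIC = [CO2*]/α₀ = 1.765×10^-4 / 0.1727 = 1.022 mmol/L
CA = (α₁ + 2α₂)·DIC = (0.8268 + 2×0.0004339) × 1.022 = 0.846 mmol/L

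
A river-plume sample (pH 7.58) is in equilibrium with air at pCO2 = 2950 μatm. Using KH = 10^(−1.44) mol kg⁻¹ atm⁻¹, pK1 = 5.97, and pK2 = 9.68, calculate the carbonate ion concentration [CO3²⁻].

[CO3²⁻] = 0.0347 mmol/kg

[CO2*] = KH · pCO2 = 10^(−1.44) × 2950×10^-6 = 1.071×10^-4 mol/kg
α₀ = 1/(1 + K1/[H⁺] + K1K2/[H⁺]²) = 1/(1 + 10^+1.61 + 10^-0.49) = 0.02377
DIC = [CO2*]/α₀ = 1.071×10^-4 / 0.02377 = 4.505 mmol/kg
[CO3²⁻] = α₂·DIC; α₂ = 0.007693, so [CO3²⁻] = 0.007693 × 4.505 = 0.0347 mmol/kg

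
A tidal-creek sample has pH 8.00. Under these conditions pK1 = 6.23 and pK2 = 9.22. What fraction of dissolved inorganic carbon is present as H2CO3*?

α₀ = 0.0158

α₀ = 1 / (1 + K1/[H⁺] + K1K2/[H⁺]²) = 1 / (1 + 10^+1.77 + 10^+0.55)
   = 1 / (1 + 58.884 + 3.5481) = 1/63.432 = 0.01576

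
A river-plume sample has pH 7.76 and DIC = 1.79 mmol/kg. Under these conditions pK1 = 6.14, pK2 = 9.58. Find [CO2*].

α₀ = 1 / (1 + K1/[H⁺] + K1K2/[H⁺]²) = 1 / (1 + 10^+1.62 + 10^-0.20)
   = 1 / (1 + 41.687 + 0.63096) = 1/43.318 = 0.02309
[CO2*] = α₀ × DIC = 0.02309 × 1.79 = 0.0413 mmol/kg

[CO2*] = 0.0413 mmol/kg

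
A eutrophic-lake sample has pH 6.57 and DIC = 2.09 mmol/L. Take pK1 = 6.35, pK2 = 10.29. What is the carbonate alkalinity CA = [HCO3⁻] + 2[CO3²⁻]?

CA = 1.30 mmol/L

CA = [HCO3⁻] + 2[CO3²⁻] = (α₁ + 2α₂)·DIC
At pH 6.57: [H⁺]/K1 = 10^-0.22 = 0.60256, K2/[H⁺] = 10^-3.72 = 0.00019055
α₁ = 1/(1 + 0.60256 + 0.00019055) = 1/1.6028 = 0.6239; α₂ = α₁·K2/[H⁺] = 0.0001189
α₁ + 2α₂ = 0.6242
CA = 0.6242 × 2.09 = 1.30 mmol/L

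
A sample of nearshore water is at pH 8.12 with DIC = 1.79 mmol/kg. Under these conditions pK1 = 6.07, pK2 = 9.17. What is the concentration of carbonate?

[CO3²⁻] = 0.145 mmol/kg

α₂ = 1 / (1 + [H⁺]/K2 + [H⁺]²/(K1K2)) = 1 / (1 + 10^+1.05 + 10^-1.00)
   = 1 / (1 + 11.220 + 0.10000) = 1/12.320 = 0.08117
[CO3²⁻] = α₂ × DIC = 0.08117 × 1.79 = 0.145 mmol/kg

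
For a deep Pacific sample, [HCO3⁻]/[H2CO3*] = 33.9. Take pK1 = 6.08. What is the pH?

From K1 = [H⁺][HCO3⁻]/[H2CO3*]:  pH = pK1 + log₁₀([HCO3⁻]/[H2CO3*])
log₁₀(33.9) = +1.530
pH = 6.08 + (+1.530) = 7.61

pH = 7.61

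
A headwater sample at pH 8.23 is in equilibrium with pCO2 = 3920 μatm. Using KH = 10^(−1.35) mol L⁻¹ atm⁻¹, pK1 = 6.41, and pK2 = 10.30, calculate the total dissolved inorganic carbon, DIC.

DIC = 11.8 mmol/L

[CO2*] = KH · pCO2 = 10^(−1.35) × 3920×10^-6 = 1.751×10^-4 mol/L
α₀ = 1/(1 + K1/[H⁺] + K1K2/[H⁺]²) = 1/(1 + 10^+1.82 + 10^-0.25) = 0.01479
DIC = [CO2*]/α₀ = 1.751×10^-4 / 0.01479 = 11.8 mmol/L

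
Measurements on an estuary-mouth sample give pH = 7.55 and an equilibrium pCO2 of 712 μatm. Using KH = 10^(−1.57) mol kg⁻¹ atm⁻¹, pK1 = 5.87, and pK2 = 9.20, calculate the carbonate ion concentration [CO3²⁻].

[CO2*] = KH · pCO2 = 10^(−1.57) × 712×10^-6 = 1.916×10^-5 mol/kg
α₀ = 1/(1 + K1/[H⁺] + K1K2/[H⁺]²) = 1/(1 + 10^+1.68 + 10^+0.03) = 0.02003
DIC = [CO2*]/α₀ = 1.916×10^-5 / 0.02003 = 0.9569 mmol/kg
[CO3²⁻] = α₂·DIC; α₂ = 0.02146, so [CO3²⁻] = 0.02146 × 0.9569 = 0.0205 mmol/kg

[CO3²⁻] = 0.0205 mmol/kg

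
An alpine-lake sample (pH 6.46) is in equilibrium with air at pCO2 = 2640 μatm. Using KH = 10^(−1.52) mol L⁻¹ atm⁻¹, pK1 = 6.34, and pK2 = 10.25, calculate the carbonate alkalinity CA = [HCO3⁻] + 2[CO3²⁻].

[CO2*] = KH · pCO2 = 10^(−1.52) × 2640×10^-6 = 7.973×10^-5 mol/L
α₀ = 1/(1 + K1/[H⁺] + K1K2/[H⁺]²) = 1/(1 + 10^+0.12 + 10^-3.67) = 0.4313
DIC = [CO2*]/α₀ = 7.973×10^-5 / 0.4313 = 0.1848 mmol/L
CA = (α₁ + 2α₂)·DIC = (0.5686 + 2×9.221×10^-5) × 0.1848 = 0.105 mmol/L

CA = 0.105 mmol/L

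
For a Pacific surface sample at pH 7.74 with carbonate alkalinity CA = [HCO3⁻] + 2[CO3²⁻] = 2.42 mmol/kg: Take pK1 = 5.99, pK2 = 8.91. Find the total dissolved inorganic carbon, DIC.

DIC = 2.31 mmol/kg

CA = [HCO3⁻] + 2[CO3²⁻] = (α₁ + 2α₂)·DIC
At pH 7.74: [H⁺]/K1 = 10^-1.75 = 0.017783, K2/[H⁺] = 10^-1.17 = 0.067608
α₁ = 1/(1 + 0.017783 + 0.067608) = 1/1.0854 = 0.9213; α₂ = α₁·K2/[H⁺] = 0.06229
α₁ + 2α₂ = 1.0459
DIC = CA / (α₁ + 2α₂) = 2.42 / 1.0459 = 2.31 mmol/kg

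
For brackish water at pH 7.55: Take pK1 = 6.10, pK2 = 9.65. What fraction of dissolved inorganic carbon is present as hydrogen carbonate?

α₁ = 0.958

α₁ = 1 / (1 + [H⁺]/K1 + K2/[H⁺]) = 1 / (1 + 10^-1.45 + 10^-2.10)
   = 1 / (1 + 0.035481 + 0.0079433) = 1/1.0434 = 0.9584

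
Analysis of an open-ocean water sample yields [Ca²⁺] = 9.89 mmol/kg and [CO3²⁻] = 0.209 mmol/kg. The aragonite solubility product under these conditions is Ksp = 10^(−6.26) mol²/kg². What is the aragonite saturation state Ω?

Ksp = 10^(−6.26) = 5.495×10^-7
Ω = [Ca²⁺][CO3²⁻]/Ksp = (9.89×10^-3)(0.209×10^-3) / 5.495×10^-7 = 3.76

Ω = 3.76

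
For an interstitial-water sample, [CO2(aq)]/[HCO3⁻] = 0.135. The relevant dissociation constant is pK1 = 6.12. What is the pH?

pH = 6.99

From K1 = [H⁺][HCO3⁻]/[CO2(aq)]:  pH = pK1 − log₁₀([CO2(aq)]/[HCO3⁻])
log₁₀(0.135) = -0.870
pH = 6.12 − (-0.870) = 6.99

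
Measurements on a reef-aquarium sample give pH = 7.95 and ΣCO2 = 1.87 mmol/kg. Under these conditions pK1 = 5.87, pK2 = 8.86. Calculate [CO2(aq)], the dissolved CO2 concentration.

α₀ = 1 / (1 + K1/[H⁺] + K1K2/[H⁺]²) = 1 / (1 + 10^+2.08 + 10^+1.17)
   = 1 / (1 + 120.23 + 14.791) = 1/136.02 = 0.007352
[CO2*] = α₀ × DIC = 0.007352 × 1.87 = 0.0137 mmol/kg = 13.7 μmol/kg

[CO2*] = 13.7 μmol/kg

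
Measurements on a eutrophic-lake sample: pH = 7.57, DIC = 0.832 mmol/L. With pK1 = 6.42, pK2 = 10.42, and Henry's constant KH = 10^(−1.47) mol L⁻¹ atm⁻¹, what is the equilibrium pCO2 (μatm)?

α₀ = 1 / (1 + K1/[H⁺] + K1K2/[H⁺]²) = 1 / (1 + 10^+1.15 + 10^-1.70)
   = 1 / (1 + 14.125 + 0.019953) = 1/15.145 = 0.06603
[CO2*] = α₀ × DIC = 0.06603 × 0.832 = 0.05493 mmol/L
pCO2 = [CO2*]/KH = 5.493×10^-5 / 3.388×10^-2 = 1620 μatm

pCO2 = 1620 μatm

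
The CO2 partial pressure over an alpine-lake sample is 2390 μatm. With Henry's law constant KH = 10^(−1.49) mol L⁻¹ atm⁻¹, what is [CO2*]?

KH = 10^(−1.49) = 3.236×10^-2 mol L⁻¹ atm⁻¹
[CO2*] = KH · pCO2 = 3.236×10^-2 × 2390×10^-6 atm = 7.73×10^-5 mol/L

[CO2*] = 77.3 μmol/L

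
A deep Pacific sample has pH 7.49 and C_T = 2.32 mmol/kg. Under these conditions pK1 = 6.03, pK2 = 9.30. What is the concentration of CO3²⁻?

[CO3²⁻] = 0.0342 mmol/kg

α₂ = 1 / (1 + [H⁺]/K2 + [H⁺]²/(K1K2)) = 1 / (1 + 10^+1.81 + 10^+0.35)
   = 1 / (1 + 64.565 + 2.2387) = 1/67.804 = 0.01475
[CO3²⁻] = α₂ × DIC = 0.01475 × 2.32 = 0.0342 mmol/kg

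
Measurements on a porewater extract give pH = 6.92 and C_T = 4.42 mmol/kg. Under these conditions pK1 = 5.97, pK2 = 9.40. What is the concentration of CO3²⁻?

[CO3²⁻] = 13.1 μmol/kg

α₂ = 1 / (1 + [H⁺]/K2 + [H⁺]²/(K1K2)) = 1 / (1 + 10^+2.48 + 10^+1.53)
   = 1 / (1 + 302.00 + 33.884) = 1/336.88 = 0.002968
[CO3²⁻] = α₂ × DIC = 0.002968 × 4.42 = 0.0131 mmol/kg = 13.1 μmol/kg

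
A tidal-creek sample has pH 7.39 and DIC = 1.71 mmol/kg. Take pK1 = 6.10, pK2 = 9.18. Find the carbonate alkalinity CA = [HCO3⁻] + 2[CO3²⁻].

CA = 1.65 mmol/kg

CA = [HCO3⁻] + 2[CO3²⁻] = (α₁ + 2α₂)·DIC
At pH 7.39: [H⁺]/K1 = 10^-1.29 = 0.051286, K2/[H⁺] = 10^-1.79 = 0.016218
α₁ = 1/(1 + 0.051286 + 0.016218) = 1/1.0675 = 0.9368; α₂ = α₁·K2/[H⁺] = 0.01519
α₁ + 2α₂ = 0.9671
CA = 0.9671 × 1.71 = 1.65 mmol/kg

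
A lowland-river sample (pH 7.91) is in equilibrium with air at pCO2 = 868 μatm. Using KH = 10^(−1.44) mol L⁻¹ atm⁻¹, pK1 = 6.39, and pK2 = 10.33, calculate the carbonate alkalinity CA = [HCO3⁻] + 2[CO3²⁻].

CA = 1.05 mmol/L

[CO2*] = KH · pCO2 = 10^(−1.44) × 868×10^-6 = 3.152×10^-5 mol/L
α₀ = 1/(1 + K1/[H⁺] + K1K2/[H⁺]²) = 1/(1 + 10^+1.52 + 10^-0.90) = 0.02921
DIC = [CO2*]/α₀ = 3.152×10^-5 / 0.02921 = 1.079 mmol/L
CA = (α₁ + 2α₂)·DIC = (0.9671 + 2×0.003677) × 1.079 = 1.05 mmol/L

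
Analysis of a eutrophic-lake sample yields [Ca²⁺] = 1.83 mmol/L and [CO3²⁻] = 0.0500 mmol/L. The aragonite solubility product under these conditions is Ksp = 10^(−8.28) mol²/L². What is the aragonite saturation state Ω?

Ω = 17.4

Ksp = 10^(−8.28) = 5.248×10^-9
Ω = [Ca²⁺][CO3²⁻]/Ksp = (1.83×10^-3)(0.0500×10^-3) / 5.248×10^-9 = 17.4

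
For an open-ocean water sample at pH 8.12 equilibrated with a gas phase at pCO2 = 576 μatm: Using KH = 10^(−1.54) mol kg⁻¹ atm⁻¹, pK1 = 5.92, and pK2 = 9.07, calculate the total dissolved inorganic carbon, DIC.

DIC = 2.94 mmol/kg

[CO2*] = KH · pCO2 = 10^(−1.54) × 576×10^-6 = 1.661×10^-5 mol/kg
α₀ = 1/(1 + K1/[H⁺] + K1K2/[H⁺]²) = 1/(1 + 10^+2.20 + 10^+1.25) = 0.005641
DIC = [CO2*]/α₀ = 1.661×10^-5 / 0.005641 = 2.94 mmol/kg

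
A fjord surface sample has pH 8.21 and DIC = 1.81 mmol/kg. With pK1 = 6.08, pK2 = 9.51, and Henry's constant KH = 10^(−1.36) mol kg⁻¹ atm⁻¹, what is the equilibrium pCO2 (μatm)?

α₀ = 1 / (1 + K1/[H⁺] + K1K2/[H⁺]²) = 1 / (1 + 10^+2.13 + 10^+0.83)
   = 1 / (1 + 134.90 + 6.7608) = 1/142.66 = 0.007010
[CO2*] = α₀ × DIC = 0.007010 × 1.81 = 0.01269 mmol/kg = 12.69 μmol/kg
pCO2 = [CO2*]/KH = 1.269×10^-5 / 4.365×10^-2 = 291 μatm

pCO2 = 291 μatm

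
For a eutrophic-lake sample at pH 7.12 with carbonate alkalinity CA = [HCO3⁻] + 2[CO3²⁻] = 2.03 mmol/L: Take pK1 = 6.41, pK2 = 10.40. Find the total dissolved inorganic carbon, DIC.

DIC = 2.42 mmol/L

CA = [HCO3⁻] + 2[CO3²⁻] = (α₁ + 2α₂)·DIC
At pH 7.12: [H⁺]/K1 = 10^-0.71 = 0.19498, K2/[H⁺] = 10^-3.28 = 0.00052481
α₁ = 1/(1 + 0.19498 + 0.00052481) = 1/1.1955 = 0.8365; α₂ = α₁·K2/[H⁺] = 0.0004390
α₁ + 2α₂ = 0.8373
DIC = CA / (α₁ + 2α₂) = 2.03 / 0.8373 = 2.42 mmol/L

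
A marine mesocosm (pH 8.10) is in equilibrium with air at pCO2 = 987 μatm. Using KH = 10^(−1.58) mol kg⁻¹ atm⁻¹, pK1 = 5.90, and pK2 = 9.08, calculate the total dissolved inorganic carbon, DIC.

DIC = 4.57 mmol/kg

[CO2*] = KH · pCO2 = 10^(−1.58) × 987×10^-6 = 2.596×10^-5 mol/kg
α₀ = 1/(1 + K1/[H⁺] + K1K2/[H⁺]²) = 1/(1 + 10^+2.20 + 10^+1.22) = 0.005679
DIC = [CO2*]/α₀ = 2.596×10^-5 / 0.005679 = 4.57 mmol/kg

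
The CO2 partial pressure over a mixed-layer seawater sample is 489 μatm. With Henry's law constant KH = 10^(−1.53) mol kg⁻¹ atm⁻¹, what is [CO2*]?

KH = 10^(−1.53) = 2.951×10^-2 mol kg⁻¹ atm⁻¹
[CO2*] = KH · pCO2 = 2.951×10^-2 × 489×10^-6 atm = 1.44×10^-5 mol/kg

[CO2*] = 14.4 μmol/kg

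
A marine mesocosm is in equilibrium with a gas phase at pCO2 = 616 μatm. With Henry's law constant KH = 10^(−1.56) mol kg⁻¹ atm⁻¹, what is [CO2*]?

[CO2*] = 17.0 μmol/kg

KH = 10^(−1.56) = 2.754×10^-2 mol kg⁻¹ atm⁻¹
[CO2*] = KH · pCO2 = 2.754×10^-2 × 616×10^-6 atm = 1.70×10^-5 mol/kg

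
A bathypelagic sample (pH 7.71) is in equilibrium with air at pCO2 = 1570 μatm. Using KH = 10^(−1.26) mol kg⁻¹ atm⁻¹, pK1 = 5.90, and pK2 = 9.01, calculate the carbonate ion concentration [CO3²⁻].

[CO2*] = KH · pCO2 = 10^(−1.26) × 1570×10^-6 = 8.628×10^-5 mol/kg
α₀ = 1/(1 + K1/[H⁺] + K1K2/[H⁺]²) = 1/(1 + 10^+1.81 + 10^+0.51) = 0.01453
DIC = [CO2*]/α₀ = 8.628×10^-5 / 0.01453 = 5.936 mmol/kg
[CO3²⁻] = α₂·DIC; α₂ = 0.04703, so [CO3²⁻] = 0.04703 × 5.936 = 0.279 mmol/kg

[CO3²⁻] = 0.279 mmol/kg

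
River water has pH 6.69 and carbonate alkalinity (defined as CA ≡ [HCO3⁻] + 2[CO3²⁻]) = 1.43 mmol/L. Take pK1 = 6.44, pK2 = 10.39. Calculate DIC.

DIC = 2.23 mmol/L

CA = [HCO3⁻] + 2[CO3²⁻] = (α₁ + 2α₂)·DIC
At pH 6.69: [H⁺]/K1 = 10^-0.25 = 0.56234, K2/[H⁺] = 10^-3.70 = 0.00019953
α₁ = 1/(1 + 0.56234 + 0.00019953) = 1/1.5625 = 0.6400; α₂ = α₁·K2/[H⁺] = 0.0001277
α₁ + 2α₂ = 0.6402
DIC = CA / (α₁ + 2α₂) = 1.43 / 0.6402 = 2.23 mmol/L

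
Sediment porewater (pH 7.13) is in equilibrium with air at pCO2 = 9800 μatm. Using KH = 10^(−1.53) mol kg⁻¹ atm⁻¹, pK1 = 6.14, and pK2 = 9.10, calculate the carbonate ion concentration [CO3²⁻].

[CO2*] = KH · pCO2 = 10^(−1.53) × 9800×10^-6 = 2.892×10^-4 mol/kg
α₀ = 1/(1 + K1/[H⁺] + K1K2/[H⁺]²) = 1/(1 + 10^+0.99 + 10^-0.98) = 0.09194
DIC = [CO2*]/α₀ = 2.892×10^-4 / 0.09194 = 3.146 mmol/kg
[CO3²⁻] = α₂·DIC; α₂ = 0.009627, so [CO3²⁻] = 0.009627 × 3.146 = 0.0303 mmol/kg

[CO3²⁻] = 0.0303 mmol/kg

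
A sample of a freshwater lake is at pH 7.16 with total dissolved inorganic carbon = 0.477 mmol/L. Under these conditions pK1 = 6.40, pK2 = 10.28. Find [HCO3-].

[HCO3⁻] = 0.406 mmol/L

α₁ = 1 / (1 + [H⁺]/K1 + K2/[H⁺]) = 1 / (1 + 10^-0.76 + 10^-3.12)
   = 1 / (1 + 0.17378 + 0.00075858) = 1/1.1745 = 0.8514
[HCO3⁻] = α₁ × DIC = 0.8514 × 0.477 = 0.406 mmol/L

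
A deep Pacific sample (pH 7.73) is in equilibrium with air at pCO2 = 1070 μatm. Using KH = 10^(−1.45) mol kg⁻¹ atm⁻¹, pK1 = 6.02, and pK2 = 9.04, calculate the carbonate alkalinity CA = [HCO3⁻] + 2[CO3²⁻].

[CO2*] = KH · pCO2 = 10^(−1.45) × 1070×10^-6 = 3.797×10^-5 mol/kg
α₀ = 1/(1 + K1/[H⁺] + K1K2/[H⁺]²) = 1/(1 + 10^+1.71 + 10^+0.40) = 0.01825
DIC = [CO2*]/α₀ = 3.797×10^-5 / 0.01825 = 2.080 mmol/kg
CA = (α₁ + 2α₂)·DIC = (0.9359 + 2×0.04584) × 2.080 = 2.14 mmol/kg

CA = 2.14 mmol/kg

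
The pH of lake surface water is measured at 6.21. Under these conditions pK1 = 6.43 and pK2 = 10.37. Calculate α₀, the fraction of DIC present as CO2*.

α₀ = 1 / (1 + K1/[H⁺] + K1K2/[H⁺]²) = 1 / (1 + 10^-0.22 + 10^-4.38)
   = 1 / (1 + 0.60256 + 4.1687×10^-5) = 1/1.6026 = 0.6240

α₀ = 0.624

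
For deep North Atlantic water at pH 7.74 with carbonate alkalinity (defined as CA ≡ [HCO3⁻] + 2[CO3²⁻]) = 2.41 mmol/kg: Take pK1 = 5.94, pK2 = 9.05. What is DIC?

CA = [HCO3⁻] + 2[CO3²⁻] = (α₁ + 2α₂)·DIC
At pH 7.74: [H⁺]/K1 = 10^-1.80 = 0.015849, K2/[H⁺] = 10^-1.31 = 0.048978
α₁ = 1/(1 + 0.015849 + 0.048978) = 1/1.0648 = 0.9391; α₂ = α₁·K2/[H⁺] = 0.04600
α₁ + 2α₂ = 1.0311
DIC = CA / (α₁ + 2α₂) = 2.41 / 1.0311 = 2.34 mmol/kg

DIC = 2.34 mmol/kg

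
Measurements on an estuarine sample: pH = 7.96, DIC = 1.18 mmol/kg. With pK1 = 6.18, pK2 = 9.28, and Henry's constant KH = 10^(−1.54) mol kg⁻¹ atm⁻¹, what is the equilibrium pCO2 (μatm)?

α₀ = 1 / (1 + K1/[H⁺] + K1K2/[H⁺]²) = 1 / (1 + 10^+1.78 + 10^+0.46)
   = 1 / (1 + 60.256 + 2.8840) = 1/64.140 = 0.01559
[CO2*] = α₀ × DIC = 0.01559 × 1.18 = 0.01840 mmol/kg = 18.40 μmol/kg
pCO2 = [CO2*]/KH = 1.840×10^-5 / 2.884×10^-2 = 638 μatm

pCO2 = 638 μatm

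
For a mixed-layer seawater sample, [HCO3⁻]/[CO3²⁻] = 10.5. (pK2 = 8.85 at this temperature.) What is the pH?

From K2 = [H⁺][CO3²⁻]/[HCO3⁻]:  pH = pK2 − log₁₀([HCO3⁻]/[CO3²⁻])
log₁₀(10.5) = +1.021
pH = 8.85 − (+1.021) = 7.83

pH = 7.83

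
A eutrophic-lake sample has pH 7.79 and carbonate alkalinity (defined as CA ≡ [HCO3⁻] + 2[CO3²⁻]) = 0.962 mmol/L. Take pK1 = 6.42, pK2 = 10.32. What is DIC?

DIC = 1.00 mmol/L

CA = [HCO3⁻] + 2[CO3²⁻] = (α₁ + 2α₂)·DIC
At pH 7.79: [H⁺]/K1 = 10^-1.37 = 0.042658, K2/[H⁺] = 10^-2.53 = 0.0029512
α₁ = 1/(1 + 0.042658 + 0.0029512) = 1/1.0456 = 0.9564; α₂ = α₁·K2/[H⁺] = 0.002822
α₁ + 2α₂ = 0.9620
DIC = CA / (α₁ + 2α₂) = 0.962 / 0.9620 = 1.00 mmol/L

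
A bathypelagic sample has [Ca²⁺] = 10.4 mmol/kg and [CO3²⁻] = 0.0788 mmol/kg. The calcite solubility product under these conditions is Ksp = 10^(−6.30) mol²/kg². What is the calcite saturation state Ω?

Ω = 1.64

Ksp = 10^(−6.30) = 5.012×10^-7
Ω = [Ca²⁺][CO3²⁻]/Ksp = (10.4×10^-3)(0.0788×10^-3) / 5.012×10^-7 = 1.64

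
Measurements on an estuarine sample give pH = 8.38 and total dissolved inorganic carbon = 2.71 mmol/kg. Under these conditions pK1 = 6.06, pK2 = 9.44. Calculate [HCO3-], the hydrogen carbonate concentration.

[HCO3⁻] = 2.48 mmol/kg

α₁ = 1 / (1 + [H⁺]/K1 + K2/[H⁺]) = 1 / (1 + 10^-2.32 + 10^-1.06)
   = 1 / (1 + 0.0047863 + 0.087096) = 1/1.0919 = 0.9158
[HCO3⁻] = α₁ × DIC = 0.9158 × 2.71 = 2.48 mmol/kg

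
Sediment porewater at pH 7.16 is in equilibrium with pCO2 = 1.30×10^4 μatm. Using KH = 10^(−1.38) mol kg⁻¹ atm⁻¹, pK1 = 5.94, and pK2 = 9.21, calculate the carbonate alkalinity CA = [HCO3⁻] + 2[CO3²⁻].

[CO2*] = KH · pCO2 = 10^(−1.38) × 1.30×10^4×10^-6 = 5.419×10^-4 mol/kg
α₀ = 1/(1 + K1/[H⁺] + K1K2/[H⁺]²) = 1/(1 + 10^+1.22 + 10^-0.83) = 0.05636
DIC = [CO2*]/α₀ = 5.419×10^-4 / 0.05636 = 9.616 mmol/kg
CA = (α₁ + 2α₂)·DIC = (0.9353 + 2×0.008336) × 9.616 = 9.15 mmol/kg

CA = 9.15 mmol/kg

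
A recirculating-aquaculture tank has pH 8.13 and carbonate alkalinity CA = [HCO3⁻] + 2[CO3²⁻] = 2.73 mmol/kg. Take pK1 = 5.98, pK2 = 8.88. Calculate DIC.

DIC = 2.39 mmol/kg

CA = [HCO3⁻] + 2[CO3²⁻] = (α₁ + 2α₂)·DIC
At pH 8.13: [H⁺]/K1 = 10^-2.15 = 0.0070795, K2/[H⁺] = 10^-0.75 = 0.17783
α₁ = 1/(1 + 0.0070795 + 0.17783) = 1/1.1849 = 0.8439; α₂ = α₁·K2/[H⁺] = 0.1501
α₁ + 2α₂ = 1.1441
DIC = CA / (α₁ + 2α₂) = 2.73 / 1.1441 = 2.39 mmol/kg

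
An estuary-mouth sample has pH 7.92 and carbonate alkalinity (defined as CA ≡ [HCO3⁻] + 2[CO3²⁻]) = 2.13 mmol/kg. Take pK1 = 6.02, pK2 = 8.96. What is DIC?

DIC = 1.99 mmol/kg

CA = [HCO3⁻] + 2[CO3²⁻] = (α₁ + 2α₂)·DIC
At pH 7.92: [H⁺]/K1 = 10^-1.90 = 0.012589, K2/[H⁺] = 10^-1.04 = 0.091201
α₁ = 1/(1 + 0.012589 + 0.091201) = 1/1.1038 = 0.9060; α₂ = α₁·K2/[H⁺] = 0.08263
α₁ + 2α₂ = 1.0712
DIC = CA / (α₁ + 2α₂) = 2.13 / 1.0712 = 1.99 mmol/kg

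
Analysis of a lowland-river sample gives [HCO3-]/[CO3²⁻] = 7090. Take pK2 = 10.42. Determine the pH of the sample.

pH = 6.57

From K2 = [H⁺][CO3²⁻]/[HCO3-]:  pH = pK2 − log₁₀([HCO3-]/[CO3²⁻])
log₁₀(7090) = +3.851
pH = 10.42 − (+3.851) = 6.57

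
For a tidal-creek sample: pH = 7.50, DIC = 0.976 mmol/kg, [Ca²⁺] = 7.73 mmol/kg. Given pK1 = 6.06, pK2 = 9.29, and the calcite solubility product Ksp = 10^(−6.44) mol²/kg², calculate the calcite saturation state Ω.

α₂ = 1 / (1 + [H⁺]/K2 + [H⁺]²/(K1K2)) = 1 / (1 + 10^+1.79 + 10^+0.35)
   = 1 / (1 + 61.660 + 2.2387) = 1/64.898 = 0.01541
[CO3²⁻] = α₂ × DIC = 0.01541 × 0.976 = 0.01504 mmol/kg = 15.04 μmol/kg
Ksp = 10^(−6.44) = 3.631×10^-7
Ω = [Ca²⁺][CO3²⁻]/Ksp = (7.73×10^-3)(1.504×10^-5) / 3.631×10^-7 = 0.320

Ω = 0.320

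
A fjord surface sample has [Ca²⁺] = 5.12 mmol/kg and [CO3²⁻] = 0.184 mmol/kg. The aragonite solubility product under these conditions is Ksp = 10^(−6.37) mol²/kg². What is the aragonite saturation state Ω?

Ω = 2.21

Ksp = 10^(−6.37) = 4.266×10^-7
Ω = [Ca²⁺][CO3²⁻]/Ksp = (5.12×10^-3)(0.184×10^-3) / 4.266×10^-7 = 2.21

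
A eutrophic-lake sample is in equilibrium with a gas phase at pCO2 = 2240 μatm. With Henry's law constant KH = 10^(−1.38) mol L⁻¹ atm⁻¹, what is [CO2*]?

KH = 10^(−1.38) = 4.169×10^-2 mol L⁻¹ atm⁻¹
[CO2*] = KH · pCO2 = 4.169×10^-2 × 2240×10^-6 atm = 9.34×10^-5 mol/L

[CO2*] = 93.4 μmol/L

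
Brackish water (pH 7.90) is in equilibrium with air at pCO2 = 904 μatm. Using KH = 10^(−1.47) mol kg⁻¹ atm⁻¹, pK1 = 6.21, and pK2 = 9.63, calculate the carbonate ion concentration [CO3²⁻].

[CO2*] = KH · pCO2 = 10^(−1.47) × 904×10^-6 = 3.063×10^-5 mol/kg
α₀ = 1/(1 + K1/[H⁺] + K1K2/[H⁺]²) = 1/(1 + 10^+1.69 + 10^-0.04) = 0.01965
DIC = [CO2*]/α₀ = 3.063×10^-5 / 0.01965 = 1.559 mmol/kg
[CO3²⁻] = α₂·DIC; α₂ = 0.01792, so [CO3²⁻] = 0.01792 × 1.559 = 0.0279 mmol/kg

[CO3²⁻] = 0.0279 mmol/kg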